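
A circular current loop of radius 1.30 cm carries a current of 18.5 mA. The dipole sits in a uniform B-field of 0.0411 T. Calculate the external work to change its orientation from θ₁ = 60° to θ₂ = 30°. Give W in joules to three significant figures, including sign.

Magnetic moment m = IA = Iπa² = (0.0185)·π·(0.0130)² = 9.822×10⁻⁶ A·m².
W_ext = ΔU = −mB cosθ₂ + mB cosθ₁ = mB(cosθ₁ − cosθ₂).
W = (9.822×10⁻⁶)(0.0411)·(cos60° − cos30°) = (4.037×10⁻⁷)·(-0.3660) = -1.478×10⁻⁷ J.

W ≈ -1.48×10⁻⁷ J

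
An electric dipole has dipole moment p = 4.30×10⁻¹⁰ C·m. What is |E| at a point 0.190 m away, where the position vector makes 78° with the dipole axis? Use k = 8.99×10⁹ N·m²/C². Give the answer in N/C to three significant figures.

At angle θ the dipole field magnitude is E = (kp/r³)·√(1 + 3cos²θ).
kp/r³ = (8.99×10⁹)(4.30×10⁻¹⁰) / (0.190)³ = 563.6 N/C.
√(1 + 3cos²78°) = √(1 + 3·0.0432) = √1.1297 ≈ 1.0629.
E ≈ 563.6 × 1.063 = 599.0 N/C.

E ≈ 599 N/C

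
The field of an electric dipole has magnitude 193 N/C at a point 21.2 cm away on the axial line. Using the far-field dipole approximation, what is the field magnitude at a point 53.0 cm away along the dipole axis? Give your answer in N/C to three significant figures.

Dipole fields scale as 1/r³ in the far field; the geometry is the same at both points.
E₂ = E₁ · (r₁/r₂)³ = 193 · (21.2/53.0)³.
(r₁/r₂)³ = (0.4)³ = 0.064.
E₂ ≈ 12.35 N/C.

E ≈ 12.4 N/C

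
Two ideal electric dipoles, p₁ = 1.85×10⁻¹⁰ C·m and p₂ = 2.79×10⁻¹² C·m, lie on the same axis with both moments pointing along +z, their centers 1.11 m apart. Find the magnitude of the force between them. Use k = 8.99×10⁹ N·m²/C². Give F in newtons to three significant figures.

F ≈ 1.83×10⁻¹¹ N

On-axis field of dipole 1 at distance r: E = 2kp₁/r³. Force on dipole 2 is F = p₂·dE/dr (gradient along axis).
dE/dr = −6kp₁/r⁴, so |F| = 6kp₁p₂/r⁴ (attractive for aligned moments).
F = 6(8.99×10⁹)(1.85×10⁻¹⁰)(2.79×10⁻¹²)/(1.11)⁴ = 1.834×10⁻¹¹ N.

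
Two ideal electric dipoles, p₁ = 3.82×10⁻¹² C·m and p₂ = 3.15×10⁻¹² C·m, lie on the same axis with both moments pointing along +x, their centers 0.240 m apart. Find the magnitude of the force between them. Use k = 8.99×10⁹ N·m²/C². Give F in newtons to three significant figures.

F ≈ 1.96×10⁻¹⁰ N

On-axis field of dipole 1 at distance r: E = 2kp₁/r³. Force on dipole 2 is F = p₂·dE/dr (gradient along axis).
dE/dr = −6kp₁/r⁴, so |F| = 6kp₁p₂/r⁴ (attractive for aligned moments).
F = 6(8.99×10⁹)(3.82×10⁻¹²)(3.15×10⁻¹²)/(0.240)⁴ = 1.956×10⁻¹⁰ N.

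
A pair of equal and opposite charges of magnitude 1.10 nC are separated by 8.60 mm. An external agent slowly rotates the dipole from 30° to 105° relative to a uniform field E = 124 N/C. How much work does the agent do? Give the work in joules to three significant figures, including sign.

Dipole moment p = qd = (1.10×10⁻⁹ C)(0.00860 m) = 9.46×10⁻¹² C·m.
W_ext = ΔU = U(θ₂) − U(θ₁) = −pE cosθ₂ − (−pE cosθ₁) = pE(cosθ₁ − cosθ₂).
W = (9.46×10⁻¹²)(124)·(cos30° − cos105°) = (1.173×10⁻⁹)·(+1.1248) = 1.319×10⁻⁹ J.

W ≈ 1.32×10⁻⁹ J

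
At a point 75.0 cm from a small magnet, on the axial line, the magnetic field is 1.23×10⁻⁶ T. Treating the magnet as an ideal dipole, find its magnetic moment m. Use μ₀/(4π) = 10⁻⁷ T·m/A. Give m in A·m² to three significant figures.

m ≈ 2.59 A·m²

On axis B = (μ₀/4π)·2m/r³, so m = Br³·4π/(μ₀·2).
m = (1.23×10⁻⁶)·(0.750)³ / (2·10⁻⁷) = 2.595 A·m².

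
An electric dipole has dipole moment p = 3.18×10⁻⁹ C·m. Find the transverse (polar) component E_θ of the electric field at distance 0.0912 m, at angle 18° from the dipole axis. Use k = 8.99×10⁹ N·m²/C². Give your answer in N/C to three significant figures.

For a dipole, E_θ = (kp sinθ)/r³.
kp/r³ = (8.99×10⁹)(3.18×10⁻⁹)/(0.0912)³ = 3.769×10⁴ N/C.
E_θ = 3.769×10⁴·sin18° = 1.165×10⁴ N/C.

E_θ ≈ 1.16×10⁴ N/C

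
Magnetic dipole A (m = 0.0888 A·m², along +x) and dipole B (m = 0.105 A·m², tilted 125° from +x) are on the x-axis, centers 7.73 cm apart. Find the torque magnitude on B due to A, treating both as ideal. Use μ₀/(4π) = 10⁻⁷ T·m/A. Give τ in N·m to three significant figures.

Dipole B is on the axis of dipole A, so B₁ there is axial: B₁ = (μ₀/4π)·2m₁/r³ along +x.
B₁ = 2(10⁻⁷)(0.0888)/(0.0773)³ = 3.845×10⁻⁵ T.
τ = m₂ B₁ sinθ.
τ = (0.105)(3.845×10⁻⁵)·sin125° = 3.307×10⁻⁶ N·m.

τ ≈ 3.31×10⁻⁶ N·m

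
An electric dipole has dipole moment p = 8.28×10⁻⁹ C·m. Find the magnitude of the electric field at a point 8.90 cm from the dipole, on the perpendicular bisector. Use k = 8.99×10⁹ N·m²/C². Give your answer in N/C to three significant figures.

In the equatorial plane E = kp/r³.
E = (8.99×10⁹)(8.28×10⁻⁹) / (0.0890)³ = 1.056×10⁵ N/C.

E ≈ 1.06×10⁵ N/C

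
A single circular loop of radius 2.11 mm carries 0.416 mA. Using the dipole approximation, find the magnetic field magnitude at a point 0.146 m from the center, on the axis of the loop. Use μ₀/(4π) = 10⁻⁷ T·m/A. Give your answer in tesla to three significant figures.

B ≈ 3.74×10⁻¹³ T

Magnetic moment m = IA = Iπa² = (4.16×10⁻⁴)·π·(0.00211)² = 5.818×10⁻⁹ A·m².
On axis B = (μ₀/4π)·2m/r³.
B = 2·(10⁻⁷)·(5.818×10⁻⁹) / (0.146)³ = 3.739×10⁻¹³ T.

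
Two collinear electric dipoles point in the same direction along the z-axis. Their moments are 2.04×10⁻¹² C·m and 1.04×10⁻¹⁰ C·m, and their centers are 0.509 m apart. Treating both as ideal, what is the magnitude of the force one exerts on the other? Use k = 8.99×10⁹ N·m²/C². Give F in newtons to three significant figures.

On-axis field of dipole 1 at distance r: E = 2kp₁/r³. Force on dipole 2 is F = p₂·dE/dr (gradient along axis).
dE/dr = −6kp₁/r⁴, so |F| = 6kp₁p₂/r⁴ (attractive for aligned moments).
F = 6(8.99×10⁹)(2.04×10⁻¹²)(1.04×10⁻¹⁰)/(0.509)⁴ = 1.705×10⁻¹⁰ N.

F ≈ 1.70×10⁻¹⁰ N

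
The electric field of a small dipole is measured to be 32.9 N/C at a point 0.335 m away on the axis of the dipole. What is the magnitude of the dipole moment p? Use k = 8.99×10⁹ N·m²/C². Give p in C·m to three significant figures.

p ≈ 6.88×10⁻¹¹ C·m

On axis E = 2kp/r³, so p = Er³/(2k).
p = (32.9)·(0.335)³ / (2·8.99×10⁹) = 6.879×10⁻¹¹ C·m.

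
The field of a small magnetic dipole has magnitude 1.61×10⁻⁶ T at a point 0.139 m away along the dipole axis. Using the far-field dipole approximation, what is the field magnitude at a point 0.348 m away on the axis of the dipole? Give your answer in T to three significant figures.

B ≈ 1.03×10⁻⁷ T

Dipole fields scale as 1/r³ in the far field; the geometry is the same at both points.
B₂ = B₁ · (r₁/r₂)³ = 1.61×10⁻⁶ · (0.139/0.348)³.
(r₁/r₂)³ = (0.3994)³ = 0.06372.
B₂ ≈ 1.026×10⁻⁷ T.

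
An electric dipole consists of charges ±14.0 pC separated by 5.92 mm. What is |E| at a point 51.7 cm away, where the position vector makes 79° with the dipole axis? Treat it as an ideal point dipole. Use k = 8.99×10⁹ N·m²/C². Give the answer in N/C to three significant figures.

Dipole moment p = qd = (1.40×10⁻¹¹ C)(0.00592 m) = 8.288×10⁻¹⁴ C·m.
At angle θ the dipole field magnitude is E = (kp/r³)·√(1 + 3cos²θ).
kp/r³ = (8.99×10⁹)(8.288×10⁻¹⁴) / (0.517)³ = 0.005392 N/C.
√(1 + 3cos²79°) = √(1 + 3·0.0364) = √1.1092 ≈ 1.0532.
E ≈ 0.005392 × 1.053 = 0.005679 N/C.

E ≈ 0.00568 N/C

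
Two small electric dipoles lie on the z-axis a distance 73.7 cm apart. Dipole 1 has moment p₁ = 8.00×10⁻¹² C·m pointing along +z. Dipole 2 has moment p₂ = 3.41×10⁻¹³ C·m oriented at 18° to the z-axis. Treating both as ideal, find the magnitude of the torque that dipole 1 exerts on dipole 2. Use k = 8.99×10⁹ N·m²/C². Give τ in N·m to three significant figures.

τ ≈ 3.79×10⁻¹⁴ N·m

The second dipole sits on the axis of the first, so the field there is axial: E₁ = 2kp₁/r³ along +z.
E₁ = 2(8.99×10⁹)(8.00×10⁻¹²)/(0.737)³ = 0.3593 N/C.
Torque on the second dipole: τ = p₂ E₁ sinθ.
τ = (3.41×10⁻¹³)(0.3593)·sin18° = 3.786×10⁻¹⁴ N·m.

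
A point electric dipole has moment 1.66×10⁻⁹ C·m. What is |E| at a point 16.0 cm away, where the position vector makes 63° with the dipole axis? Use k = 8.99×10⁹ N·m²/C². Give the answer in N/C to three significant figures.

At angle θ the dipole field magnitude is E = (kp/r³)·√(1 + 3cos²θ).
kp/r³ = (8.99×10⁹)(1.66×10⁻⁹) / (0.160)³ = 3643 N/C.
√(1 + 3cos²63°) = √(1 + 3·0.2061) = √1.6183 ≈ 1.2721.
E ≈ 3643 × 1.272 = 4635 N/C.

E ≈ 4630 N/C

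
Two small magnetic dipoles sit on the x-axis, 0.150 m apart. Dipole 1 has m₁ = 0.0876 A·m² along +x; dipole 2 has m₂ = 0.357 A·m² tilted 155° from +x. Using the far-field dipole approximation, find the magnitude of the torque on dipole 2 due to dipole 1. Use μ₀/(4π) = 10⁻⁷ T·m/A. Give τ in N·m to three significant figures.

τ ≈ 7.83×10⁻⁷ N·m

Dipole B is on the axis of dipole A, so B₁ there is axial: B₁ = (μ₀/4π)·2m₁/r³ along +x.
B₁ = 2(10⁻⁷)(0.0876)/(0.150)³ = 5.191×10⁻⁶ T.
τ = m₂ B₁ sinθ.
τ = (0.357)(5.191×10⁻⁶)·sin155° = 7.832×10⁻⁷ N·m.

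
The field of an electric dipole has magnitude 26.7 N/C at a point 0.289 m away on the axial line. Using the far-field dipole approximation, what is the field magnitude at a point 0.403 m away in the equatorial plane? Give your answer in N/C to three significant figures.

E ≈ 4.92 N/C

Dipole fields scale as 1/r³ in the far field.
The axial field is twice the equatorial field at the same r, so the geometry factor is 1/2.
E₂ = E₁ · (1/2) · (r₁/r₂)³ = 26.7 · 0.5 · (0.289/0.403)³.
(r₁/r₂)³ = (0.7171)³ = 0.3688.
E₂ ≈ 4.923 N/C.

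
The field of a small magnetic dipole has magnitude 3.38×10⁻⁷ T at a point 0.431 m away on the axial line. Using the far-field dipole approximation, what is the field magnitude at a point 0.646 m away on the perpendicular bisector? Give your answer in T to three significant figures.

B ≈ 5.02×10⁻⁸ T

Dipole fields scale as 1/r³ in the far field.
The axial field is twice the equatorial field at the same r, so the geometry factor is 1/2.
B₂ = B₁ · (1/2) · (r₁/r₂)³ = 3.38×10⁻⁷ · 0.5 · (0.431/0.646)³.
(r₁/r₂)³ = (0.6672)³ = 0.297.
B₂ ≈ 5.019×10⁻⁸ T.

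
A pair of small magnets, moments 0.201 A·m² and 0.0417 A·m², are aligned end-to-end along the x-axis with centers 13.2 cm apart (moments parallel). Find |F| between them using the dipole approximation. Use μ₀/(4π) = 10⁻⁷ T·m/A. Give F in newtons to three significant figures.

On-axis B of dipole 1: B = (μ₀/4π)·2m₁/r³. Force on dipole 2: F = m₂·dB/dr.
dB/dr = −(μ₀/4π)·6m₁/r⁴, so |F| = (μ₀/4π)·6m₁m₂/r⁴.
F = 6(10⁻⁷)(0.201)(0.0417)/(0.132)⁴ = 1.656×10⁻⁵ N.

F ≈ 1.66×10⁻⁵ N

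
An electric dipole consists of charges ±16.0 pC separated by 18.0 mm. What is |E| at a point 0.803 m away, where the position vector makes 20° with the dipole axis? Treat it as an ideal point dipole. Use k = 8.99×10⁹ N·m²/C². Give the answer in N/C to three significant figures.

Dipole moment p = qd = (1.60×10⁻¹¹ C)(0.0180 m) = 2.88×10⁻¹³ C·m.
At angle θ the dipole field magnitude is E = (kp/r³)·√(1 + 3cos²θ).
kp/r³ = (8.99×10⁹)(2.88×10⁻¹³) / (0.803)³ = 0.005000 N/C.
√(1 + 3cos²20°) = √(1 + 3·0.8830) = √3.6491 ≈ 1.9103.
E ≈ 0.005000 × 1.910 = 0.009552 N/C.

E ≈ 0.00955 N/C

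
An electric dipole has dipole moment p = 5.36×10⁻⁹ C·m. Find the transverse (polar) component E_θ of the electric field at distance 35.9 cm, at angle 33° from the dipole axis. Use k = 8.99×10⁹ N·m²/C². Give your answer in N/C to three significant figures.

E_θ ≈ 567 N/C

For a dipole, E_θ = (kp sinθ)/r³.
kp/r³ = (8.99×10⁹)(5.36×10⁻⁹)/(0.359)³ = 1041 N/C.
E_θ = 1041·sin33° = 567.2 N/C.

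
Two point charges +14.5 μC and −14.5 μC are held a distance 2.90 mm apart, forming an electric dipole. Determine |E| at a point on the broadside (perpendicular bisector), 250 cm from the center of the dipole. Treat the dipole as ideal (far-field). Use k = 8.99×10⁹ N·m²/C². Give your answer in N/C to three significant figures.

E ≈ 24.2 N/C

Dipole moment p = qd = (1.45×10⁻⁵ C)(0.00290 m) = 4.205×10⁻⁸ C·m.
On the perpendicular bisector E = kp/r³ (half the axial value at the same distance).
E = (8.99×10⁹)(4.205×10⁻⁸) / (2.50)³ = 24.19 N/C.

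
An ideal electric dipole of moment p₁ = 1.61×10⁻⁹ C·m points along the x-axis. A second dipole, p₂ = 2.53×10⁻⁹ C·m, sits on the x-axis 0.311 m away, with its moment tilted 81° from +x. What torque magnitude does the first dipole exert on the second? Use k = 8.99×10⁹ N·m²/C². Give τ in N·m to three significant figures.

τ ≈ 2.40×10⁻⁶ N·m

The second dipole sits on the axis of the first, so the field there is axial: E₁ = 2kp₁/r³ along +x.
E₁ = 2(8.99×10⁹)(1.61×10⁻⁹)/(0.311)³ = 962.4 N/C.
Torque on the second dipole: τ = p₂ E₁ sinθ.
τ = (2.53×10⁻⁹)(962.4)·sin81° = 2.405×10⁻⁶ N·m.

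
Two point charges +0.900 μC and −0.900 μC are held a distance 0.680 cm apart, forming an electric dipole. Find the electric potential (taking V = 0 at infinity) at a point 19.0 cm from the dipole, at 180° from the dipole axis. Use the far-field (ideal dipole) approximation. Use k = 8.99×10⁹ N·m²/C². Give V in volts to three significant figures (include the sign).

Dipole moment p = qd = (9.00×10⁻⁷ C)(0.00680 m) = 6.12×10⁻⁹ C·m.
The dipole potential is V = kp cosθ / r².
V = (8.99×10⁹)(6.12×10⁻⁹)·cos180° / (0.190)² = -1524 V.

V ≈ -1520 V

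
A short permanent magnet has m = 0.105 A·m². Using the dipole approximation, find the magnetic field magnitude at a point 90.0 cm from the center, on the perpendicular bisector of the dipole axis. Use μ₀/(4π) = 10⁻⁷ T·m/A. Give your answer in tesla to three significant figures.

In the equatorial plane B = (μ₀/4π)·m/r³ (half the axial value).
B = (10⁻⁷)·(0.105) / (0.900)³ = 1.440×10⁻⁸ T.

B ≈ 1.44×10⁻⁸ T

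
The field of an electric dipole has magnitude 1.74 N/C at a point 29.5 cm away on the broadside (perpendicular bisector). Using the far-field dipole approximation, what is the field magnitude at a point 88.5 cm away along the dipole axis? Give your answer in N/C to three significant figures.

E ≈ 0.129 N/C

Dipole fields scale as 1/r³ in the far field.
The axial field is twice the equatorial field at the same r, so the geometry factor is 2/1.
E₂ = E₁ · (2/1) · (r₁/r₂)³ = 1.74 · 2 · (29.5/88.5)³.
(r₁/r₂)³ = (0.3333)³ = 0.03704.
E₂ ≈ 0.1289 N/C.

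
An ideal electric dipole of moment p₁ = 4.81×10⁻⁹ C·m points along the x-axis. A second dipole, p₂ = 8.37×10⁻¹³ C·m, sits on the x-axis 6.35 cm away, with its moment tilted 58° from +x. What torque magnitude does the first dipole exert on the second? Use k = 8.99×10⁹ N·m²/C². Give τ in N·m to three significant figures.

The second dipole sits on the axis of the first, so the field there is axial: E₁ = 2kp₁/r³ along +x.
E₁ = 2(8.99×10⁹)(4.81×10⁻⁹)/(0.0635)³ = 3.378×10⁵ N/C.
Torque on the second dipole: τ = p₂ E₁ sinθ.
τ = (8.37×10⁻¹³)(3.378×10⁵)·sin58° = 2.398×10⁻⁷ N·m.

τ ≈ 2.40×10⁻⁷ N·m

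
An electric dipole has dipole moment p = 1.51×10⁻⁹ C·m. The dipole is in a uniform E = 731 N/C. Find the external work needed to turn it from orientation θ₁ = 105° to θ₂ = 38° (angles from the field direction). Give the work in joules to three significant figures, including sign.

W_ext = ΔU = U(θ₂) − U(θ₁) = −pE cosθ₂ − (−pE cosθ₁) = pE(cosθ₁ − cosθ₂).
W = (1.51×10⁻⁹)(731)·(cos105° − cos38°) = (1.104×10⁻⁶)·(-1.0468) = -1.156×10⁻⁶ J.

W ≈ -1.16×10⁻⁶ J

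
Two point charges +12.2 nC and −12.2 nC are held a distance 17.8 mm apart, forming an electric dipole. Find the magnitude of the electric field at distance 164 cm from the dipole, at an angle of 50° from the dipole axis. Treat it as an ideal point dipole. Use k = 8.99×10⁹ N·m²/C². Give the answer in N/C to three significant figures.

E ≈ 0.662 N/C

Dipole moment p = qd = (1.22×10⁻⁸ C)(0.0178 m) = 2.172×10⁻¹⁰ C·m.
At angle θ the dipole field magnitude is E = (kp/r³)·√(1 + 3cos²θ).
kp/r³ = (8.99×10⁹)(2.172×10⁻¹⁰) / (1.64)³ = 0.4427 N/C.
√(1 + 3cos²50°) = √(1 + 3·0.4132) = √2.2395 ≈ 1.4965.
E ≈ 0.4427 × 1.497 = 0.6625 N/C.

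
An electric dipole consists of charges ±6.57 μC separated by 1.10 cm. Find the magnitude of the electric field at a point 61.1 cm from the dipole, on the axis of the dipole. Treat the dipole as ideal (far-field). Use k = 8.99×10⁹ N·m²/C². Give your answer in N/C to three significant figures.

Dipole moment p = qd = (6.57×10⁻⁶ C)(0.0110 m) = 7.227×10⁻⁸ C·m.
On the dipole axis E = 2kp/r³.
E = 2·(8.99×10⁹)(7.227×10⁻⁸) / (0.611)³ = 5697 N/C.

E ≈ 5700 N/C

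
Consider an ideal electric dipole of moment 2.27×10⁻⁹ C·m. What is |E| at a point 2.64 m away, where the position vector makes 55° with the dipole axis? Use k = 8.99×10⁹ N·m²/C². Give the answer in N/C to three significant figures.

E ≈ 1.56 N/C

At angle θ the dipole field magnitude is E = (kp/r³)·√(1 + 3cos²θ).
kp/r³ = (8.99×10⁹)(2.27×10⁻⁹) / (2.64)³ = 1.109 N/C.
√(1 + 3cos²55°) = √(1 + 3·0.3290) = √1.9870 ≈ 1.4096.
E ≈ 1.109 × 1.410 = 1.563 N/C.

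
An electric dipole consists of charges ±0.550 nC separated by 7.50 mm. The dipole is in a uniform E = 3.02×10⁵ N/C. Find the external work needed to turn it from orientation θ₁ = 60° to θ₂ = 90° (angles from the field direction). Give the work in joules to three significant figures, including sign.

Dipole moment p = qd = (5.50×10⁻¹⁰ C)(0.00750 m) = 4.125×10⁻¹² C·m.
W_ext = ΔU = U(θ₂) − U(θ₁) = −pE cosθ₂ − (−pE cosθ₁) = pE(cosθ₁ − cosθ₂).
W = (4.125×10⁻¹²)(3.02×10⁵)·(cos60° − cos90°) = (1.246×10⁻⁶)·(+0.5000) = 6.229×10⁻⁷ J.

W ≈ 6.23×10⁻⁷ J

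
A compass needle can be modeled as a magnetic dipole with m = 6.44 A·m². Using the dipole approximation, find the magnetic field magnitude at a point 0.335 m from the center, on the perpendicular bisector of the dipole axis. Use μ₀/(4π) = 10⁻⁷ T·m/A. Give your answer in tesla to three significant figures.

In the equatorial plane B = (μ₀/4π)·m/r³ (half the axial value).
B = (10⁻⁷)·(6.44) / (0.335)³ = 1.713×10⁻⁵ T.

B ≈ 1.71×10⁻⁵ T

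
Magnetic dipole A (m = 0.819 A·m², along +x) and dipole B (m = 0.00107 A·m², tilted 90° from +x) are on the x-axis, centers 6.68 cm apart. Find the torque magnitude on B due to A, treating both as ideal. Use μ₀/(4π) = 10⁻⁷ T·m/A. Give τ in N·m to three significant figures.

τ ≈ 5.88×10⁻⁷ N·m

Dipole B is on the axis of dipole A, so B₁ there is axial: B₁ = (μ₀/4π)·2m₁/r³ along +x.
B₁ = 2(10⁻⁷)(0.819)/(0.0668)³ = 5.495×10⁻⁴ T.
τ = m₂ B₁ sinθ.
τ = (0.00107)(5.495×10⁻⁴)·sin90° = 5.880×10⁻⁷ N·m.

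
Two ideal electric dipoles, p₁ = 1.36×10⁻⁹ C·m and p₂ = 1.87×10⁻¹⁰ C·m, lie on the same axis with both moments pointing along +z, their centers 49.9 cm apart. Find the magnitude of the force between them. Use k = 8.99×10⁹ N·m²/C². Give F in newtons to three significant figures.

On-axis field of dipole 1 at distance r: E = 2kp₁/r³. Force on dipole 2 is F = p₂·dE/dr (gradient along axis).
dE/dr = −6kp₁/r⁴, so |F| = 6kp₁p₂/r⁴ (attractive for aligned moments).
F = 6(8.99×10⁹)(1.36×10⁻⁹)(1.87×10⁻¹⁰)/(0.499)⁴ = 2.213×10⁻⁷ N.

F ≈ 2.21×10⁻⁷ N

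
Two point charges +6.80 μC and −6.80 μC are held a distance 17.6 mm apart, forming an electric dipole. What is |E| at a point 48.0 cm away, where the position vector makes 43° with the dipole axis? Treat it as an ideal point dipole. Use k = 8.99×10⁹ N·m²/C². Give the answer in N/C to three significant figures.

E ≈ 1.57×10⁴ N/C

Dipole moment p = qd = (6.80×10⁻⁶ C)(0.0176 m) = 1.197×10⁻⁷ C·m.
At angle θ the dipole field magnitude is E = (kp/r³)·√(1 + 3cos²θ).
kp/r³ = (8.99×10⁹)(1.197×10⁻⁷) / (0.480)³ = 9730 N/C.
√(1 + 3cos²43°) = √(1 + 3·0.5349) = √2.6046 ≈ 1.6139.
E ≈ 9730 × 1.614 = 1.570×10⁴ N/C.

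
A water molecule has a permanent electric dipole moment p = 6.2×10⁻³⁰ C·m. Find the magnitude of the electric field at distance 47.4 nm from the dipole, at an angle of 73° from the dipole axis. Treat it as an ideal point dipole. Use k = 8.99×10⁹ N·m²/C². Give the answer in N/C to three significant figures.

At angle θ the dipole field magnitude is E = (kp/r³)·√(1 + 3cos²θ).
kp/r³ = (8.99×10⁹)(6.20×10⁻³⁰) / (4.74×10⁻⁸)³ = 523.4 N/C.
√(1 + 3cos²73°) = √(1 + 3·0.0855) = √1.2564 ≈ 1.1209.
E ≈ 523.4 × 1.121 = 586.7 N/C.

E ≈ 587 N/C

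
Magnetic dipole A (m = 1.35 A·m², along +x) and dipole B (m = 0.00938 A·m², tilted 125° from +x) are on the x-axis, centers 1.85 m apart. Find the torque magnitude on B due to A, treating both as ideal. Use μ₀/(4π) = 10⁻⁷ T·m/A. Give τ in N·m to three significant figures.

τ ≈ 3.28×10⁻¹⁰ N·m

Dipole B is on the axis of dipole A, so B₁ there is axial: B₁ = (μ₀/4π)·2m₁/r³ along +x.
B₁ = 2(10⁻⁷)(1.35)/(1.85)³ = 4.264×10⁻⁸ T.
τ = m₂ B₁ sinθ.
τ = (0.00938)(4.264×10⁻⁸)·sin125° = 3.277×10⁻¹⁰ N·m.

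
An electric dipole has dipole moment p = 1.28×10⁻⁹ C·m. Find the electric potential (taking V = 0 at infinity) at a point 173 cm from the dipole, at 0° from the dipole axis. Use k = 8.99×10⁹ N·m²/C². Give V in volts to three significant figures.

V ≈ 3.84 V

The dipole potential is V = kp cosθ / r².
V = (8.99×10⁹)(1.28×10⁻⁹)·cos0° / (1.73)² = 3.845 V.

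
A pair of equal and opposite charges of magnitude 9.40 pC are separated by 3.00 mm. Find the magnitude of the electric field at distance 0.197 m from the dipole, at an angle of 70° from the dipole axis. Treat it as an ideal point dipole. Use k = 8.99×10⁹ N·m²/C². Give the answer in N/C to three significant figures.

E ≈ 0.0385 N/C

Dipole moment p = qd = (9.40×10⁻¹² C)(0.00300 m) = 2.82×10⁻¹⁴ C·m.
At angle θ the dipole field magnitude is E = (kp/r³)·√(1 + 3cos²θ).
kp/r³ = (8.99×10⁹)(2.82×10⁻¹⁴) / (0.197)³ = 0.03316 N/C.
√(1 + 3cos²70°) = √(1 + 3·0.1170) = √1.3509 ≈ 1.1623.
E ≈ 0.03316 × 1.162 = 0.03854 N/C.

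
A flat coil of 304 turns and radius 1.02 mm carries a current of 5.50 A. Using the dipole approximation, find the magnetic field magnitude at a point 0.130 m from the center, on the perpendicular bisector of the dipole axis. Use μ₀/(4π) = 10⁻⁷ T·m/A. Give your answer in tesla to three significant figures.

B ≈ 2.49×10⁻⁷ T

m = NIA = NIπa² = 304·(5.50)·π·(0.00102)² = 0.005465 A·m².
In the equatorial plane B = (μ₀/4π)·m/r³ (half the axial value).
B = (10⁻⁷)·(0.005465) / (0.130)³ = 2.487×10⁻⁷ T.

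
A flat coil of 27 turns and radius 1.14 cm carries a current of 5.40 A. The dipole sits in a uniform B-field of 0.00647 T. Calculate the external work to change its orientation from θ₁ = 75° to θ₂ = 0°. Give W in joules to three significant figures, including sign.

W ≈ -2.85×10⁻⁴ J

m = NIA = NIπa² = 27·(5.40)·π·(0.0114)² = 0.05953 A·m².
W_ext = ΔU = −mB cosθ₂ + mB cosθ₁ = mB(cosθ₁ − cosθ₂).
W = (0.05953)(0.00647)·(cos75° − cos0°) = (3.852×10⁻⁴)·(-0.7412) = -2.855×10⁻⁴ J.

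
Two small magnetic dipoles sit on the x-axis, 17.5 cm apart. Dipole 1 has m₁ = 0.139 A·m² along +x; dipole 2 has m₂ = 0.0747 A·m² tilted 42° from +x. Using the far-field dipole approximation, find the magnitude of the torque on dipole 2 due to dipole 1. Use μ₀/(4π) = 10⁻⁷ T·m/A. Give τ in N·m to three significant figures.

Dipole B is on the axis of dipole A, so B₁ there is axial: B₁ = (μ₀/4π)·2m₁/r³ along +x.
B₁ = 2(10⁻⁷)(0.139)/(0.175)³ = 5.187×10⁻⁶ T.
τ = m₂ B₁ sinθ.
τ = (0.0747)(5.187×10⁻⁶)·sin42° = 2.593×10⁻⁷ N·m.

τ ≈ 2.59×10⁻⁷ N·m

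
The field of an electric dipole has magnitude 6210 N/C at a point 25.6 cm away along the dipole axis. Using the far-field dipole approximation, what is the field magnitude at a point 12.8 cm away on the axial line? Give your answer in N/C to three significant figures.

E ≈ 4.97×10⁴ N/C

Dipole fields scale as 1/r³ in the far field; the geometry is the same at both points.
E₂ = E₁ · (r₁/r₂)³ = 6210 · (25.6/12.8)³.
(r₁/r₂)³ = (2)³ = 8.
E₂ ≈ 4.968×10⁴ N/C.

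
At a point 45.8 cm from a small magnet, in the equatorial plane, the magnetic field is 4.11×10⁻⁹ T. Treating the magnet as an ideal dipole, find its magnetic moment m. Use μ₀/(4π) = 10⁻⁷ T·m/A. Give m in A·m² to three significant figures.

In the equatorial plane B = (μ₀/4π)·m/r³, so m = Br³·4π/(μ₀).
m = (4.11×10⁻⁹)·(0.458)³ / (10⁻⁷) = 0.003949 A·m².

m ≈ 0.00395 A·m²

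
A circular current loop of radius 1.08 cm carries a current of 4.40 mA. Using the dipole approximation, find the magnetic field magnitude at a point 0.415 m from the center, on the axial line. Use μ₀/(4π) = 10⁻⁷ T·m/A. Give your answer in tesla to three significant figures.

B ≈ 4.51×10⁻¹² T

Magnetic moment m = IA = Iπa² = (0.00440)·π·(0.0108)² = 1.612×10⁻⁶ A·m².
On axis B = (μ₀/4π)·2m/r³.
B = 2·(10⁻⁷)·(1.612×10⁻⁶) / (0.415)³ = 4.511×10⁻¹² T.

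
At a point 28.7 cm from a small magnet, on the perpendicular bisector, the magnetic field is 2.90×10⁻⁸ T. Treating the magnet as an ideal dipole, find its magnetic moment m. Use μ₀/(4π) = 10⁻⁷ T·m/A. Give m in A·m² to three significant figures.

In the equatorial plane B = (μ₀/4π)·m/r³, so m = Br³·4π/(μ₀).
m = (2.90×10⁻⁸)·(0.287)³ / (10⁻⁷) = 0.006856 A·m².

m ≈ 0.00686 A·m²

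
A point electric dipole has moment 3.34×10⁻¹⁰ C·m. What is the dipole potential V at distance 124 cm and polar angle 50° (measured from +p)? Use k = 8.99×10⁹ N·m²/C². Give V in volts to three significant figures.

The dipole potential is V = kp cosθ / r².
V = (8.99×10⁹)(3.34×10⁻¹⁰)·cos50° / (1.24)² = 1.255 V.

V ≈ 1.26 V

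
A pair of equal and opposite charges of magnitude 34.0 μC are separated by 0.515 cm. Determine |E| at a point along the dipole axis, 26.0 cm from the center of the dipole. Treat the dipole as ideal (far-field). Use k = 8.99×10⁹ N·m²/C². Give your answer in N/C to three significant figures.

E ≈ 1.79×10⁵ N/C

Dipole moment p = qd = (3.40×10⁻⁵ C)(0.00515 m) = 1.751×10⁻⁷ C·m.
On the dipole axis E = 2kp/r³.
E = 2·(8.99×10⁹)(1.751×10⁻⁷) / (0.260)³ = 1.791×10⁵ N/C.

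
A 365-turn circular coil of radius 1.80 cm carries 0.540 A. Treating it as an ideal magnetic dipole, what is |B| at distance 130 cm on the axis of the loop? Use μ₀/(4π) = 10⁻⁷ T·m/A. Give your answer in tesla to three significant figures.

m = NIA = NIπa² = 365·(0.540)·π·(0.0180)² = 0.2006 A·m².
On axis B = (μ₀/4π)·2m/r³.
B = 2·(10⁻⁷)·(0.2006) / (1.30)³ = 1.826×10⁻⁸ T.

B ≈ 1.83×10⁻⁸ T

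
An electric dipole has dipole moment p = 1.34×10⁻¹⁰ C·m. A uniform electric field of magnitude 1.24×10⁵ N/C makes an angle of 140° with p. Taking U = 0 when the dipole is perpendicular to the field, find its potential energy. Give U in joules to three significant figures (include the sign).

U = −p·E = −pE cosθ.
U = −(1.34×10⁻¹⁰)(1.24×10⁵)·cos140° = 1.273×10⁻⁵ J.

U ≈ 1.27×10⁻⁵ J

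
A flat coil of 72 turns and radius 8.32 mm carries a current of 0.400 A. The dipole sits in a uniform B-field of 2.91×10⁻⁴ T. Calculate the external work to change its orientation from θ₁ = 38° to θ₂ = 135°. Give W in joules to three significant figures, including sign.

W ≈ 2.72×10⁻⁶ J

m = NIA = NIπa² = 72·(0.400)·π·(0.00832)² = 0.006263 A·m².
W_ext = ΔU = −mB cosθ₂ + mB cosθ₁ = mB(cosθ₁ − cosθ₂).
W = (0.006263)(2.91×10⁻⁴)·(cos38° − cos135°) = (1.823×10⁻⁶)·(+1.4951) = 2.725×10⁻⁶ J.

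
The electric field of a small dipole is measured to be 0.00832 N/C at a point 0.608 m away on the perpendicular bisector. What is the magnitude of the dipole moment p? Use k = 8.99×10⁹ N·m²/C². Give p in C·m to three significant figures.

In the equatorial plane E = kp/r³, so p = Er³/(k).
p = (0.00832)·(0.608)³ / (8.99×10⁹) = 2.080×10⁻¹³ C·m.

p ≈ 2.08×10⁻¹³ C·m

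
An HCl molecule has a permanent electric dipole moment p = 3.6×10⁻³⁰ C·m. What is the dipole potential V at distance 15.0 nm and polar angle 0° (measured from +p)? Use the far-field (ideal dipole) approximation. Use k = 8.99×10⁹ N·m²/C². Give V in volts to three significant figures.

The dipole potential is V = kp cosθ / r².
V = (8.99×10⁹)(3.60×10⁻³⁰)·cos0° / (1.50×10⁻⁸)² = 1.438×10⁻⁴ V.

V ≈ 1.44×10⁻⁴ V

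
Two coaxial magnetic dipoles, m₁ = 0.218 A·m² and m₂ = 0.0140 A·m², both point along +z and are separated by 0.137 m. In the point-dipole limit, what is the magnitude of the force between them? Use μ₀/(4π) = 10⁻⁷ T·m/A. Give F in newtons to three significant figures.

On-axis B of dipole 1: B = (μ₀/4π)·2m₁/r³. Force on dipole 2: F = m₂·dB/dr.
dB/dr = −(μ₀/4π)·6m₁/r⁴, so |F| = (μ₀/4π)·6m₁m₂/r⁴.
F = 6(10⁻⁷)(0.218)(0.0140)/(0.137)⁴ = 5.198×10⁻⁶ N.

F ≈ 5.20×10⁻⁶ N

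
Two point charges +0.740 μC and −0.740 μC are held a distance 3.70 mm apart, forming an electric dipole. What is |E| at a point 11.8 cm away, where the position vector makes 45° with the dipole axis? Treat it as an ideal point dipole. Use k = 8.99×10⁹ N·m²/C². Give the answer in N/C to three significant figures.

E ≈ 2.37×10⁴ N/C

Dipole moment p = qd = (7.40×10⁻⁷ C)(0.00370 m) = 2.738×10⁻⁹ C·m.
At angle θ the dipole field magnitude is E = (kp/r³)·√(1 + 3cos²θ).
kp/r³ = (8.99×10⁹)(2.738×10⁻⁹) / (0.118)³ = 1.498×10⁴ N/C.
√(1 + 3cos²45°) = √(1 + 3·0.5000) = √2.5000 ≈ 1.5811.
E ≈ 1.498×10⁴ × 1.581 = 2.369×10⁴ N/C.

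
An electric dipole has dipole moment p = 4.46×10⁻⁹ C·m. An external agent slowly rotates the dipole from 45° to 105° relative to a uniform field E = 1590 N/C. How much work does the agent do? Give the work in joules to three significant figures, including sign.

W_ext = ΔU = U(θ₂) − U(θ₁) = −pE cosθ₂ − (−pE cosθ₁) = pE(cosθ₁ − cosθ₂).
W = (4.46×10⁻⁹)(1590)·(cos45° − cos105°) = (7.091×10⁻⁶)·(+0.9659) = 6.850×10⁻⁶ J.

W ≈ 6.85×10⁻⁶ J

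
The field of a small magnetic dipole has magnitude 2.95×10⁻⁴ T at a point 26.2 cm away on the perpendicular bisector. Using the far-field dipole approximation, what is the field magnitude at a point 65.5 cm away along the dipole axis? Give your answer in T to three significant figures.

B ≈ 3.78×10⁻⁵ T

Dipole fields scale as 1/r³ in the far field.
The axial field is twice the equatorial field at the same r, so the geometry factor is 2/1.
B₂ = B₁ · (2/1) · (r₁/r₂)³ = 2.95×10⁻⁴ · 2 · (26.2/65.5)³.
(r₁/r₂)³ = (0.4)³ = 0.064.
B₂ ≈ 3.776×10⁻⁵ T.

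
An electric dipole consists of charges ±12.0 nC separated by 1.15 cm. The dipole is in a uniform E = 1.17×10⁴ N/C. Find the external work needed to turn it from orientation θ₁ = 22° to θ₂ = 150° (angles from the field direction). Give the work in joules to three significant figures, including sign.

Dipole moment p = qd = (1.20×10⁻⁸ C)(0.0115 m) = 1.38×10⁻¹⁰ C·m.
W_ext = ΔU = U(θ₂) − U(θ₁) = −pE cosθ₂ − (−pE cosθ₁) = pE(cosθ₁ − cosθ₂).
W = (1.38×10⁻¹⁰)(1.17×10⁴)·(cos22° − cos150°) = (1.615×10⁻⁶)·(+1.7932) = 2.895×10⁻⁶ J.

W ≈ 2.90×10⁻⁶ J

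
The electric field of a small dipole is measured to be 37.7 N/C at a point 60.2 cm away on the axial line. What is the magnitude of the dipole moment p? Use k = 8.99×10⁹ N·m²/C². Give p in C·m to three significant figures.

p ≈ 4.57×10⁻¹⁰ C·m

On axis E = 2kp/r³, so p = Er³/(2k).
p = (37.7)·(0.602)³ / (2·8.99×10⁹) = 4.574×10⁻¹⁰ C·m.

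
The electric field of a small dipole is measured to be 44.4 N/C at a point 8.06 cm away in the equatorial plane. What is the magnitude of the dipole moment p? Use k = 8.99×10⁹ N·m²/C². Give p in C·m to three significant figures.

p ≈ 2.59×10⁻¹² C·m

In the equatorial plane E = kp/r³, so p = Er³/(k).
p = (44.4)·(0.0806)³ / (8.99×10⁹) = 2.586×10⁻¹² C·m.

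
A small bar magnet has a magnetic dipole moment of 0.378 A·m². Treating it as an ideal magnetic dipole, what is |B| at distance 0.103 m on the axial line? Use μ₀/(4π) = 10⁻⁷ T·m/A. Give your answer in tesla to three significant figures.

B ≈ 6.92×10⁻⁵ T

On axis B = (μ₀/4π)·2m/r³.
B = 2·(10⁻⁷)·(0.378) / (0.103)³ = 6.918×10⁻⁵ T.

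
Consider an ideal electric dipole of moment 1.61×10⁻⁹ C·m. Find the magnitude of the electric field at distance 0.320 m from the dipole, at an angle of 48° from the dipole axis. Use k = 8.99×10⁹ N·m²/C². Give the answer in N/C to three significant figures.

E ≈ 676 N/C

At angle θ the dipole field magnitude is E = (kp/r³)·√(1 + 3cos²θ).
kp/r³ = (8.99×10⁹)(1.61×10⁻⁹) / (0.320)³ = 441.7 N/C.
√(1 + 3cos²48°) = √(1 + 3·0.4477) = √2.3432 ≈ 1.5308.
E ≈ 441.7 × 1.531 = 676.1 N/C.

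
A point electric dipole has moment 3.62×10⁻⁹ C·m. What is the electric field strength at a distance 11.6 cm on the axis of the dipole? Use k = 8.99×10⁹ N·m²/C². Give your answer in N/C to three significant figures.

E ≈ 4.17×10⁴ N/C

On the dipole axis E = 2kp/r³.
E = 2·(8.99×10⁹)(3.62×10⁻⁹) / (0.116)³ = 4.170×10⁴ N/C.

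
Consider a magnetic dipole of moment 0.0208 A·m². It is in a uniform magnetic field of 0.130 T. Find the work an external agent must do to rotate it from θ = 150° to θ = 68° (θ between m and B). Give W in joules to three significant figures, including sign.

W ≈ -0.00335 J

W_ext = ΔU = −mB cosθ₂ + mB cosθ₁ = mB(cosθ₁ − cosθ₂).
W = (0.0208)(0.130)·(cos150° − cos68°) = (0.002704)·(-1.2406) = -0.003355 J.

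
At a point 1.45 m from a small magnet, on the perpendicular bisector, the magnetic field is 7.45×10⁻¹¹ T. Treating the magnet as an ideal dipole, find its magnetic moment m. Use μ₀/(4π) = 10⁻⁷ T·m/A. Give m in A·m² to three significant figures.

m ≈ 0.00227 A·m²

In the equatorial plane B = (μ₀/4π)·m/r³, so m = Br³·4π/(μ₀).
m = (7.45×10⁻¹¹)·(1.45)³ / (10⁻⁷) = 0.002271 A·m².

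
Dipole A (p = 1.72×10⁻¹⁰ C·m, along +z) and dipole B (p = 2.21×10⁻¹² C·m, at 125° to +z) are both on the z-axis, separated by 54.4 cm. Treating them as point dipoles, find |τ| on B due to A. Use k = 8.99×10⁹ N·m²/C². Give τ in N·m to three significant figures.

The second dipole sits on the axis of the first, so the field there is axial: E₁ = 2kp₁/r³ along +z.
E₁ = 2(8.99×10⁹)(1.72×10⁻¹⁰)/(0.544)³ = 19.21 N/C.
Torque on the second dipole: τ = p₂ E₁ sinθ.
τ = (2.21×10⁻¹²)(19.21)·sin125° = 3.478×10⁻¹¹ N·m.

τ ≈ 3.48×10⁻¹¹ N·m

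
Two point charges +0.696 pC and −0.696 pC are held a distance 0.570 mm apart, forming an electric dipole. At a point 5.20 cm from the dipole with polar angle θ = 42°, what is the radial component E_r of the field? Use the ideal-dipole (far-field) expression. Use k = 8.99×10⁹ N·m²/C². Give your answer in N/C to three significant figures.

Dipole moment p = qd = (6.96×10⁻¹³ C)(5.70×10⁻⁴ m) = 3.967×10⁻¹⁶ C·m.
For a dipole, E_r = (2kp cosθ)/r³.
kp/r³ = (8.99×10⁹)(3.967×10⁻¹⁶)/(0.0520)³ = 0.02536 N/C.
E_r = 2·0.02536·cos42° = 0.03770 N/C.

E_r ≈ 0.0377 N/C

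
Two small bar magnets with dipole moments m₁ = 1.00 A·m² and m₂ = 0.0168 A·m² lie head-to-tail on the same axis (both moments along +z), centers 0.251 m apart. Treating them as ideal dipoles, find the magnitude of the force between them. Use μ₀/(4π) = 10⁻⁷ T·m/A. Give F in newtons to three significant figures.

On-axis B of dipole 1: B = (μ₀/4π)·2m₁/r³. Force on dipole 2: F = m₂·dB/dr.
dB/dr = −(μ₀/4π)·6m₁/r⁴, so |F| = (μ₀/4π)·6m₁m₂/r⁴.
F = 6(10⁻⁷)(1.00)(0.0168)/(0.251)⁴ = 2.540×10⁻⁶ N.

F ≈ 2.54×10⁻⁶ N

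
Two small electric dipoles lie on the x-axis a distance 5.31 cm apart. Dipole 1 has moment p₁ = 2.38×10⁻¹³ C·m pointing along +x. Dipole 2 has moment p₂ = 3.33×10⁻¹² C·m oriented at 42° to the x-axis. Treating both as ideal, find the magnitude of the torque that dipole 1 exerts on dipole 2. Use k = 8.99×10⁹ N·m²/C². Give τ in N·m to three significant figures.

The second dipole sits on the axis of the first, so the field there is axial: E₁ = 2kp₁/r³ along +x.
E₁ = 2(8.99×10⁹)(2.38×10⁻¹³)/(0.0531)³ = 28.58 N/C.
Torque on the second dipole: τ = p₂ E₁ sinθ.
τ = (3.33×10⁻¹²)(28.58)·sin42° = 6.369×10⁻¹¹ N·m.

τ ≈ 6.37×10⁻¹¹ N·m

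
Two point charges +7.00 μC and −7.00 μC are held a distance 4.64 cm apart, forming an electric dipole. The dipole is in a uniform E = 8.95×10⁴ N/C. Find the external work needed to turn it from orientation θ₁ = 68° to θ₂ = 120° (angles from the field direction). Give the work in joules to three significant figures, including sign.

Dipole moment p = qd = (7.00×10⁻⁶ C)(0.0464 m) = 3.248×10⁻⁷ C·m.
W_ext = ΔU = U(θ₂) − U(θ₁) = −pE cosθ₂ − (−pE cosθ₁) = pE(cosθ₁ − cosθ₂).
W = (3.248×10⁻⁷)(8.95×10⁴)·(cos68° − cos120°) = (0.02907)·(+0.8746) = 0.02542 J.

W ≈ 0.0254 J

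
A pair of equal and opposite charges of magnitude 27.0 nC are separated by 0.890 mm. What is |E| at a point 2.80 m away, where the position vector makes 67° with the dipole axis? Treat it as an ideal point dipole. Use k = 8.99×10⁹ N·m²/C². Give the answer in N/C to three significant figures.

Dipole moment p = qd = (2.70×10⁻⁸ C)(8.90×10⁻⁴ m) = 2.403×10⁻¹¹ C·m.
At angle θ the dipole field magnitude is E = (kp/r³)·√(1 + 3cos²θ).
kp/r³ = (8.99×10⁹)(2.403×10⁻¹¹) / (2.80)³ = 0.009841 N/C.
√(1 + 3cos²67°) = √(1 + 3·0.1527) = √1.4580 ≈ 1.2075.
E ≈ 0.009841 × 1.207 = 0.01188 N/C.

E ≈ 0.0119 N/C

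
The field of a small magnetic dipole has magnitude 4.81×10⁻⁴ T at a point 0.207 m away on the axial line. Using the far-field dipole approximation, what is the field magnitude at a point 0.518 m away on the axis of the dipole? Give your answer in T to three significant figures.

B ≈ 3.07×10⁻⁵ T

Dipole fields scale as 1/r³ in the far field; the geometry is the same at both points.
B₂ = B₁ · (r₁/r₂)³ = 4.81×10⁻⁴ · (0.207/0.518)³.
(r₁/r₂)³ = (0.3996)³ = 0.06381.
B₂ ≈ 3.069×10⁻⁵ T.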